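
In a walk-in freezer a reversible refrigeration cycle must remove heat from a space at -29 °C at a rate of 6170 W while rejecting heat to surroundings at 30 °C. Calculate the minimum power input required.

Ẇ_in ≈ 1490 W

T_H = 30 °C → 30 + 273.15 = 303.15 K.
T_C = -29 °C → -29 + 273.15 = 244.15 K.
Carnot COP: COP_R = T_C/(T_H − T_C) = 244.15/59.00 = 4.1381.
W = Q_C/COP_R = 6170/4.1381 = 1490 W.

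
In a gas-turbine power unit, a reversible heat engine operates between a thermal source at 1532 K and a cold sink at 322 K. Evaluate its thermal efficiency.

The Carnot efficiency is η = 1 − T_C/T_H = 1 − 322.00/1532.00 = 0.790.

η ≈ 0.790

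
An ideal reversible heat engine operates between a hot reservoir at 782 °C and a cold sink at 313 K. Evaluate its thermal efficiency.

T_H = 782 °C → 782 + 273.15 = 1055.15 K.
η_rev = 1 − T_C/T_H = 1 − 313.00/1055.15 = 0.7034.

η ≈ 0.7034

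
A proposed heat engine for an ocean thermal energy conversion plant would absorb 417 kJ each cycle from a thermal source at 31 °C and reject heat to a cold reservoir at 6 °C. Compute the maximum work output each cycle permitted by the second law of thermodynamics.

T_H = 31 °C → 31 + 273.15 = 304.15 K.
T_C = 6 °C → 6 + 273.15 = 279.15 K.
No engine can exceed the Carnot limit: η_max = 1 − T_C/T_H = 1 − 279.15/304.15 = 0.0822.
W_max = η_max · Q_H = 0.0822 × 417 = 34.28 kJ.

W_max ≈ 34.28 kJ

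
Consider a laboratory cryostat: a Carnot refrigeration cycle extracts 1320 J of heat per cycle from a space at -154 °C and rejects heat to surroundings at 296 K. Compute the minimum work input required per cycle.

W_in ≈ 1959 J

T_C = -154 °C → -154 + 273.15 = 119.15 K.
Carnot COP: COP_R = T_C/(T_H − T_C) = 119.15/176.85 = 0.6737.
W = Q_C/COP_R = 1320/0.6737 = 1959 J.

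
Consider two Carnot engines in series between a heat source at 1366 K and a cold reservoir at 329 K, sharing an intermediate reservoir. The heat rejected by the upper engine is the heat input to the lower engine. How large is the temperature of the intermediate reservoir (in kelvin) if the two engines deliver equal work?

T_m ≈ 848 K

For reversible stages Q_m = Q_H·(T_m/T_H). Setting W₁ = Q_H(1 − T_m/T_H) equal to W₂ = Q_m(1 − T_C/T_m) = Q_H·(T_m − T_C)/T_H gives T_H − T_m = T_m − T_C, so T_m = (T_H + T_C)/2 = (1366.00 + 329.00)/2 = 848 K.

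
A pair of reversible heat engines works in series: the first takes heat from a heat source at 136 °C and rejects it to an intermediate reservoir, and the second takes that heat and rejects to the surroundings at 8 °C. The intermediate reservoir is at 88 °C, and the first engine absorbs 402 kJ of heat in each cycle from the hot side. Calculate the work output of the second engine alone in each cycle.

T_H = 136 °C → 136 + 273.15 = 409.15 K.
T_C = 8 °C → 8 + 273.15 = 281.15 K.
T_m = 88 °C → 88 + 273.15 = 361.15 K.
Heat entering the second stage: Q_m = Q_H·(T_m/T_H) = 402 × 361.15/409.15 = 355 kJ.
Second-stage efficiency η₂ = 1 − T_C/T_m = 1 − 281.15/361.15 = 0.2215, so W₂ = η₂·Q_m = 78.6 kJ.

W₂ ≈ 78.6 kJ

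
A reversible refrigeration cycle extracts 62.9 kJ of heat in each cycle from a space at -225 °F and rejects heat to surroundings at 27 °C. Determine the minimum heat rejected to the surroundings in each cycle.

Q_H ≈ 145 kJ

T_H = 27 °C → 27 + 273.15 = 300.15 K.
T_C = -225 °F → (-225 − 32) × 5/9 = -142.78 °C = 130.37 K.
For a reversible cycle Q_H/Q_C = T_H/T_C, so Q_H = Q_C·T_H/T_C = 62.9 × 300.15/130.37 = 145 kJ.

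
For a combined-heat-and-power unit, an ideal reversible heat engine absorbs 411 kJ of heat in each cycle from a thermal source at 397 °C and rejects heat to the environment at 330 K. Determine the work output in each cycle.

W ≈ 209 kJ

T_H = 397 °C → 397 + 273.15 = 670.15 K.
Since the cycle is reversible, η = 1 − T_C/T_H = 1 − 330.00/670.15 = 0.5076.
W = η·Q_H = 0.5076 × 411 = 209 kJ.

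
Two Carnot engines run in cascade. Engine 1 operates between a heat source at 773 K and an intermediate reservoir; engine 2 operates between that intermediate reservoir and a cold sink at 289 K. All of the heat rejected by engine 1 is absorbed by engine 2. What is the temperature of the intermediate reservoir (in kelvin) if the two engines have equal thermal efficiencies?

T_m ≈ 472.6 K

Equal efficiencies require 1 − T_m/T_H = 1 − T_C/T_m, i.e. T_m/T_H = T_C/T_m, so T_m = √(T_H·T_C) = √(773.00 × 289.00) = 472.6 K.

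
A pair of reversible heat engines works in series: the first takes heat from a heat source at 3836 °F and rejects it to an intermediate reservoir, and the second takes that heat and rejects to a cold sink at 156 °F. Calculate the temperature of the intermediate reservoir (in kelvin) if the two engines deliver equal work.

T_m ≈ 1364 K

T_H = 3836 °F → (3836 − 32) × 5/9 = 2113.33 °C = 2386.48 K.
T_C = 156 °F → (156 − 32) × 5/9 = 68.89 °C = 342.04 K.
For reversible stages Q_m = Q_H·(T_m/T_H). Setting W₁ = Q_H(1 − T_m/T_H) equal to W₂ = Q_m(1 − T_C/T_m) = Q_H·(T_m − T_C)/T_H gives T_H − T_m = T_m − T_C, so T_m = (T_H + T_C)/2 = (2386.48 + 342.04)/2 = 1364 K.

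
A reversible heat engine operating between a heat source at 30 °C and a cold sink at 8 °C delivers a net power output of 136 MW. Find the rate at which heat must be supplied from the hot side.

Q̇_H ≈ 1870 MW

T_H = 30 °C → 30 + 273.15 = 303.15 K.
T_C = 8 °C → 8 + 273.15 = 281.15 K.
Since the cycle is reversible, η = 1 − T_C/T_H = 1 − 281.15/303.15 = 0.0726.
Q_H = W/η = 136/0.0726 = 1870 MW.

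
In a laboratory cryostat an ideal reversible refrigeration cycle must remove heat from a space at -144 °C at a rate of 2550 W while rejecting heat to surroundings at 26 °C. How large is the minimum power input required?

Ẇ_in ≈ 3360 W

T_H = 26 °C → 26 + 273.15 = 299.15 K.
T_C = -144 °C → -144 + 273.15 = 129.15 K.
The reversible coefficient of performance is COP_R = T_C/(T_H − T_C) = 129.15/170.00 = 0.7597.
W = Q_C/COP_R = 2550/0.7597 = 3360 W.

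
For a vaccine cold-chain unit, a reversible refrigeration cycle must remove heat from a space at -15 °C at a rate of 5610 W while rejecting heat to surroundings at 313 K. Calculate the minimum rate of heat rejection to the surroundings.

Q̇_H ≈ 6800 W

T_C = -15 °C → -15 + 273.15 = 258.15 K.
For a reversible cycle Q_H/Q_C = T_H/T_C, so Q_H = Q_C·T_H/T_C = 5610 × 313.00/258.15 = 6800 W.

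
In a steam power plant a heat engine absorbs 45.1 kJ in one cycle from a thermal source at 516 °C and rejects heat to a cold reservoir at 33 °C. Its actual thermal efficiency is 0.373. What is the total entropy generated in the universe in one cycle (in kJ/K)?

ΔS_univ ≈ 0.0352 kJ/K

T_H = 516 °C → 516 + 273.15 = 789.15 K.
T_C = 33 °C → 33 + 273.15 = 306.15 K.
W = η·Q_H = 0.373 × 45.1 = 16.82 kJ, so Q_C = Q_H − W = 28.28 kJ.
Reservoir entropy changes: ΔS_H = −Q_H/T_H = −45.1/789.15 = -0.05715 kJ/K and ΔS_C = +Q_C/T_C = 28.28/306.15 = 0.09237 kJ/K.
ΔS_univ = −Q_H/T_H + Q_C/T_C = 0.0352 kJ/K (> 0, since η = 0.373 < η_Carnot = 0.612).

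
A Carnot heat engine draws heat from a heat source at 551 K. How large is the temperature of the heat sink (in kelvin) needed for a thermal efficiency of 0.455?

T_C ≈ 300 K

From η = 1 − T_C/T_H, T_C = T_H·(1 − η) = 551.00 × (1 − 0.455) = 300 K.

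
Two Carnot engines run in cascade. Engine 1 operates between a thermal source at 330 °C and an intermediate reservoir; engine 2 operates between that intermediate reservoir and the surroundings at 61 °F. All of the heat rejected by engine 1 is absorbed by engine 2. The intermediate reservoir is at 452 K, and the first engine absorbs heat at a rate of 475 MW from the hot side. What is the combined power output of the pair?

Ẇ_total ≈ 247 MW

T_H = 330 °C → 330 + 273.15 = 603.15 K.
T_C = 61 °F → (61 − 32) × 5/9 = 16.11 °C = 289.26 K.
Two reversible stages in series are equivalent to a single Carnot engine between T_H and T_C, so η_total = 1 − T_C/T_H = 1 − 289.26/603.15 = 0.5204.
W_total = η_total · Q_H = 0.5204 × 475 = 247 MW.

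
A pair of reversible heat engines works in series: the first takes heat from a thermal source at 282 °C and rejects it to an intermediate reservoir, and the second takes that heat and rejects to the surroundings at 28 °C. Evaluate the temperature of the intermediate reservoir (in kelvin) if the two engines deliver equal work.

T_m ≈ 428.1 K

T_H = 282 °C → 282 + 273.15 = 555.15 K.
T_C = 28 °C → 28 + 273.15 = 301.15 K.
For reversible stages Q_m = Q_H·(T_m/T_H). Setting W₁ = Q_H(1 − T_m/T_H) equal to W₂ = Q_m(1 − T_C/T_m) = Q_H·(T_m − T_C)/T_H gives T_H − T_m = T_m − T_C, so T_m = (T_H + T_C)/2 = (555.15 + 301.15)/2 = 428.1 K.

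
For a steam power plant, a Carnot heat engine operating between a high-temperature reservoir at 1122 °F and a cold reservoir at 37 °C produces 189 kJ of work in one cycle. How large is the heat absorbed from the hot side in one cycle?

Q_H ≈ 292.1 kJ

T_H = 1122 °F → (1122 − 32) × 5/9 = 605.56 °C = 878.71 K.
T_C = 37 °C → 37 + 273.15 = 310.15 K.
Since the cycle is reversible, η = 1 − T_C/T_H = 1 − 310.15/878.71 = 0.6470.
Q_H = W/η = 189/0.6470 = 292.1 kJ.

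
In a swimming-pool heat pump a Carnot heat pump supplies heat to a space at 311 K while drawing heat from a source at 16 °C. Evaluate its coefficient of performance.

COP_HP ≈ 14.2

T_C = 16 °C → 16 + 273.15 = 289.15 K.
The Carnot heat-pump COP is COP_HP = T_H/(T_H − T_C) = 311.00/(311.00 − 289.15) = 14.2.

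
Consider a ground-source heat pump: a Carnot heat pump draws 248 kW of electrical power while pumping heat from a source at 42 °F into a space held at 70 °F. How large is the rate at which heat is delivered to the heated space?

Q̇_H ≈ 4690 kW

T_H = 70 °F → (70 − 32) × 5/9 = 21.11 °C = 294.26 K.
T_C = 42 °F → (42 − 32) × 5/9 = 5.56 °C = 278.71 K.
The Carnot heat-pump COP is COP_HP = T_H/(T_H − T_C) = 294.26/15.56 = 18.9168.
Q_H = COP_HP · W = 18.9168 × 248 = 4690 kW.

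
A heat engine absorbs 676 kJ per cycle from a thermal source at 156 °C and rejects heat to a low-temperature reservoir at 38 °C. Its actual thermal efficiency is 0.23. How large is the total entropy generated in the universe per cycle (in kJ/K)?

T_H = 156 °C → 156 + 273.15 = 429.15 K.
T_C = 38 °C → 38 + 273.15 = 311.15 K.
W = η·Q_H = 0.23 × 676 = 155.5 kJ, so Q_C = Q_H − W = 520.5 kJ.
Entropy balance on the reservoirs: −Q_H/T_H = -1.575 kJ/K, +Q_C/T_C = 1.673 kJ/K.
ΔS_univ = −Q_H/T_H + Q_C/T_C = 0.09768 kJ/K (> 0, since η = 0.23 < η_Carnot = 0.275).

ΔS_univ ≈ 0.09768 kJ/K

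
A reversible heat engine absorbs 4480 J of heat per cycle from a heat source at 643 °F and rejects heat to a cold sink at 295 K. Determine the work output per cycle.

T_H = 643 °F → (643 − 32) × 5/9 = 339.44 °C = 612.59 K.
Carnot efficiency: η = 1 − T_C/T_H = 1 − 295.00/612.59 = 0.5184.
W = η·Q_H = 0.5184 × 4480 = 2323 J.

W ≈ 2323 J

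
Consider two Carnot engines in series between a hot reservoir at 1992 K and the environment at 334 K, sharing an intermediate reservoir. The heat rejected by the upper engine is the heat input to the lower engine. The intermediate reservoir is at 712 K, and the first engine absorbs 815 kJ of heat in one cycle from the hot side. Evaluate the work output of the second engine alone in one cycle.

W₂ ≈ 155 kJ

Heat entering the second stage: Q_m = Q_H·(T_m/T_H) = 815 × 712.00/1992.00 = 291 kJ.
Second-stage efficiency η₂ = 1 − T_C/T_m = 1 − 334.00/712.00 = 0.5309, so W₂ = η₂·Q_m = 155 kJ.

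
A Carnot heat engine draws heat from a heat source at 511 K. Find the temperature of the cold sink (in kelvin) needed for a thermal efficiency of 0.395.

From η = 1 − T_C/T_H, T_C = T_H·(1 − η) = 511.00 × (1 − 0.395) = 309 K.

T_C ≈ 309 K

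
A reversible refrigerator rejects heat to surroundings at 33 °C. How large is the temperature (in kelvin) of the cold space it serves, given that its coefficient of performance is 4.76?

T_C ≈ 253.0 K

T_H = 33 °C → 33 + 273.15 = 306.15 K.
COP_R = T_C/(T_H − T_C) ⇒ T_C = T_H·COP_R/(1 + COP_R) = 306.15 × 4.76/(1 + 4.76) = 253.0 K.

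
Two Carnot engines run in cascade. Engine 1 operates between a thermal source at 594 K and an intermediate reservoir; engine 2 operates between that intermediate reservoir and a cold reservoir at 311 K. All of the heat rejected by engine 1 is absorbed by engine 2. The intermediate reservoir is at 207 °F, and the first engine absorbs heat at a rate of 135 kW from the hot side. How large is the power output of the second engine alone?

Ẇ₂ ≈ 13.5 kW

T_m = 207 °F → (207 − 32) × 5/9 = 97.22 °C = 370.37 K.
Heat entering the second stage: Q_m = Q_H·(T_m/T_H) = 135 × 370.37/594.00 = 84.2 kW.
Second-stage efficiency η₂ = 1 − T_C/T_m = 1 − 311.00/370.37 = 0.1603, so W₂ = η₂·Q_m = 13.5 kW.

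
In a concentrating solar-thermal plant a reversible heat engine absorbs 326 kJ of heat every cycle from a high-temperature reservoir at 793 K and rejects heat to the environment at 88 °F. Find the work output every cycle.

W ≈ 201 kJ

T_C = 88 °F → (88 − 32) × 5/9 = 31.11 °C = 304.26 K.
Since the cycle is reversible, η = 1 − T_C/T_H = 1 − 304.26/793.00 = 0.6163.
W = η·Q_H = 0.6163 × 326 = 201 kJ.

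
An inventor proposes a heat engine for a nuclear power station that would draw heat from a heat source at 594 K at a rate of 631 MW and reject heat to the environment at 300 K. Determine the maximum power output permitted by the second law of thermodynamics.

Ẇ_max ≈ 312.3 MW

The second-law ceiling is the Carnot efficiency, η_max = 1 − T_C/T_H = 1 − 300.00/594.00 = 0.4949.
W_max = η_max · Q_H = 0.4949 × 631 = 312.3 MW.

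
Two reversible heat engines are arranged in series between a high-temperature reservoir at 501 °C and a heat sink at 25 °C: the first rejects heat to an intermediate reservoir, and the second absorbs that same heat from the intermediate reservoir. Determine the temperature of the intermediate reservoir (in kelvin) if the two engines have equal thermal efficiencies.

T_H = 501 °C → 501 + 273.15 = 774.15 K.
T_C = 25 °C → 25 + 273.15 = 298.15 K.
Equal efficiencies require 1 − T_m/T_H = 1 − T_C/T_m, i.e. T_m/T_H = T_C/T_m, so T_m = √(T_H·T_C) = √(774.15 × 298.15) = 480 K.

T_m ≈ 480 K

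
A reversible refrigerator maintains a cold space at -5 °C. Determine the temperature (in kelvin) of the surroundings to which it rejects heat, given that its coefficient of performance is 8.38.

T_C = -5 °C → -5 + 273.15 = 268.15 K.
COP_R = T_C/(T_H − T_C) ⇒ T_H = T_C·(1 + 1/COP_R) = 268.15 × (1 + 1/8.38) = 300 K.

T_H ≈ 300 K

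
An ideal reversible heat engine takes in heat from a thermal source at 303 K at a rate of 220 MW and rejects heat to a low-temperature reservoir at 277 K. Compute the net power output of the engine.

Ẇ ≈ 18.88 MW

The Carnot efficiency is η = 1 − T_C/T_H = 1 − 277.00/303.00 = 0.0858.
W = η·Q_H = 0.0858 × 220 = 18.88 MW.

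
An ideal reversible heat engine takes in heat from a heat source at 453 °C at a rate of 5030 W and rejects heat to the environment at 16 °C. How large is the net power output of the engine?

Ẇ ≈ 3030 W

T_H = 453 °C → 453 + 273.15 = 726.15 K.
T_C = 16 °C → 16 + 273.15 = 289.15 K.
Since the cycle is reversible, η = 1 − T_C/T_H = 1 − 289.15/726.15 = 0.6018.
W = η·Q_H = 0.6018 × 5030 = 3030 W.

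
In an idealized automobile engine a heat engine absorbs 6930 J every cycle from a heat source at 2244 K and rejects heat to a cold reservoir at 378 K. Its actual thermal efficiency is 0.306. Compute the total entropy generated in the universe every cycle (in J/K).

W = η·Q_H = 0.306 × 6930 = 2121 J, so Q_C = Q_H − W = 4809 J.
Entropy balance on the reservoirs: −Q_H/T_H = -3.088 J/K, +Q_C/T_C = 12.72 J/K.
ΔS_univ = −Q_H/T_H + Q_C/T_C = 9.635 J/K (> 0, since η = 0.306 < η_Carnot = 0.832).

ΔS_univ ≈ 9.635 J/K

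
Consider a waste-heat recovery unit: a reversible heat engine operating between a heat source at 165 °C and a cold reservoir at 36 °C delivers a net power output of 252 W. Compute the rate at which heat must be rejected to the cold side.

T_H = 165 °C → 165 + 273.15 = 438.15 K.
T_C = 36 °C → 36 + 273.15 = 309.15 K.
The Carnot efficiency is η = 1 − T_C/T_H = 1 − 309.15/438.15 = 0.2944.
Since Q_C/Q_H = T_C/T_H and Q_H = W/η, Q_C = W·T_C/(T_H − T_C) = 252 × 309.15/129.00 = 604 W.

Q̇_C ≈ 604 W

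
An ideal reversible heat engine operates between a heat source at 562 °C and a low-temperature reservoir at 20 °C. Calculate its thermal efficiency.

η ≈ 0.649

T_H = 562 °C → 562 + 273.15 = 835.15 K.
T_C = 20 °C → 20 + 273.15 = 293.15 K.
The Carnot efficiency is η = 1 − T_C/T_H = 1 − 293.15/835.15 = 0.649.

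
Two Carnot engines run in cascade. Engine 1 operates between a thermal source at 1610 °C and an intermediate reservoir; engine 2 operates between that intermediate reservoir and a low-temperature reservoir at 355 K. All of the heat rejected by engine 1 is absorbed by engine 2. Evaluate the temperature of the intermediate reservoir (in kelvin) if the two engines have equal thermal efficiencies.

T_m ≈ 818 K

T_H = 1610 °C → 1610 + 273.15 = 1883.15 K.
Equal efficiencies require 1 − T_m/T_H = 1 − T_C/T_m, i.e. T_m/T_H = T_C/T_m, so T_m = √(T_H·T_C) = √(1883.15 × 355.00) = 818 K.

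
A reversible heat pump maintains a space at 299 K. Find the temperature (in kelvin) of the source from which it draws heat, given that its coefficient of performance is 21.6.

T_C ≈ 285 K

COP_HP = T_H/(T_H − T_C) ⇒ T_C = T_H·(COP_HP − 1)/COP_HP = 299.00 × (21.6 − 1)/21.6 = 285 K.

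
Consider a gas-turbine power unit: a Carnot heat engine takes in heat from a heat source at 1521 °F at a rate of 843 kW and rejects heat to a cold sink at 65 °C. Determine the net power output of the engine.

T_H = 1521 °F → (1521 − 32) × 5/9 = 827.22 °C = 1100.37 K.
T_C = 65 °C → 65 + 273.15 = 338.15 K.
For a reversible engine, η = 1 − T_C/T_H = 1 − 338.15/1100.37 = 0.6927.
W = η·Q_H = 0.6927 × 843 = 584 kW.

Ẇ ≈ 584 kW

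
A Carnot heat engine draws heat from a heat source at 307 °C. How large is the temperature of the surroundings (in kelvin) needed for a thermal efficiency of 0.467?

T_H = 307 °C → 307 + 273.15 = 580.15 K.
From η = 1 − T_C/T_H, T_C = T_H·(1 − η) = 580.15 × (1 − 0.467) = 309 K.

T_C ≈ 309 K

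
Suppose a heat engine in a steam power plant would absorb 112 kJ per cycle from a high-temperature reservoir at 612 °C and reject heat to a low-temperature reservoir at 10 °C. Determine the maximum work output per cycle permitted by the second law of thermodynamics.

W_max ≈ 76.17 kJ

T_H = 612 °C → 612 + 273.15 = 885.15 K.
T_C = 10 °C → 10 + 273.15 = 283.15 K.
The upper bound on efficiency is η_max = 1 − T_C/T_H = 1 − 283.15/885.15 = 0.6801.
W_max = η_max · Q_H = 0.6801 × 112 = 76.17 kJ.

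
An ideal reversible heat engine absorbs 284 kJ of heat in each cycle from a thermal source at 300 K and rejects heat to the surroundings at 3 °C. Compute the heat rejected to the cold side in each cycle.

T_C = 3 °C → 3 + 273.15 = 276.15 K.
The Carnot efficiency is η = 1 − T_C/T_H = 1 − 276.15/300.00 = 0.0795.
For a reversible cycle Q_C/Q_H = T_C/T_H, so Q_C = 284 × 276.15/300.00 = 261 kJ.

Q_C ≈ 261 kJ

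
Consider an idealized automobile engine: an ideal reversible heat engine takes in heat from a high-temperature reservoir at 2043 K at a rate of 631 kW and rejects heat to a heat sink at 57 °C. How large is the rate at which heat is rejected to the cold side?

T_C = 57 °C → 57 + 273.15 = 330.15 K.
Since the cycle is reversible, η = 1 − T_C/T_H = 1 − 330.15/2043.00 = 0.8384.
For a reversible cycle Q_C/Q_H = T_C/T_H, so Q_C = 631 × 330.15/2043.00 = 102 kW.

Q̇_C ≈ 102 kW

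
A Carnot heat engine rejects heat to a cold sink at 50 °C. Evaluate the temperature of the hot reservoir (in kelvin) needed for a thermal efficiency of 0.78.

T_C = 50 °C → 50 + 273.15 = 323.15 K.
From η = 1 − T_C/T_H, solving for T_H gives T_H = T_C/(1 − η) = 323.15/(1 − 0.78) = 1470 K.

T_H ≈ 1470 K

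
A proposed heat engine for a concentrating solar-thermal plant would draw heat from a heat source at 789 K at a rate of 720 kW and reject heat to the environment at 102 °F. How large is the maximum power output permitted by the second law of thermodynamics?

T_C = 102 °F → (102 − 32) × 5/9 = 38.89 °C = 312.04 K.
The second-law ceiling is the Carnot efficiency, η_max = 1 − T_C/T_H = 1 − 312.04/789.00 = 0.6045.
W_max = η_max · Q_H = 0.6045 × 720 = 435.2 kW.

Ẇ_max ≈ 435.2 kW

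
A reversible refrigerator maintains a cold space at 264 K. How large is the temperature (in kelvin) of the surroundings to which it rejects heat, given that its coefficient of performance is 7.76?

COP_R = T_C/(T_H − T_C) ⇒ T_H = T_C·(1 + 1/COP_R) = 264.00 × (1 + 1/7.76) = 298.0 K.

T_H ≈ 298.0 K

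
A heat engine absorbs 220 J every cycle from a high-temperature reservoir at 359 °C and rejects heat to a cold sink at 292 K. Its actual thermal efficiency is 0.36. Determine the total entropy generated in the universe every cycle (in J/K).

T_H = 359 °C → 359 + 273.15 = 632.15 K.
W = η·Q_H = 0.36 × 220 = 79.20 J, so Q_C = Q_H − W = 140.8 J.
The hot reservoir loses entropy Q_H/T_H = 220/632.15 = 0.3480 J/K; the cold reservoir gains Q_C/T_C = 140.8/292.00 = 0.4822 J/K.
ΔS_univ = −Q_H/T_H + Q_C/T_C = 0.1342 J/K (> 0, since η = 0.36 < η_Carnot = 0.538).

ΔS_univ ≈ 0.1342 J/K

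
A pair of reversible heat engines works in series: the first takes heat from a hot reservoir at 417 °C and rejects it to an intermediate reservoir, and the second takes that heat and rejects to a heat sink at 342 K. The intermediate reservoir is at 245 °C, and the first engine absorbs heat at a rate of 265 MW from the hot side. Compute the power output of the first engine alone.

T_H = 417 °C → 417 + 273.15 = 690.15 K.
T_m = 245 °C → 245 + 273.15 = 518.15 K.
First-stage efficiency η₁ = 1 − T_m/T_H = 1 − 518.15/690.15 = 0.2492.
W₁ = η₁·Q_H = 0.2492 × 265 = 66.04 MW.

Ẇ₁ ≈ 66.04 MW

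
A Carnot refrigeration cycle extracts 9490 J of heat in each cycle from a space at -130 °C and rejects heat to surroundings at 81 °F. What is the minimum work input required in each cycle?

T_H = 81 °F → (81 − 32) × 5/9 = 27.22 °C = 300.37 K.
T_C = -130 °C → -130 + 273.15 = 143.15 K.
Carnot COP: COP_R = T_C/(T_H − T_C) = 143.15/157.22 = 0.9105.
W = Q_C/COP_R = 9490/0.9105 = 10420 J.

W_in ≈ 10420 J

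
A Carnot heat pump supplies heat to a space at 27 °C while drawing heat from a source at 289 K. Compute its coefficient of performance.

COP_HP ≈ 26.92

T_H = 27 °C → 27 + 273.15 = 300.15 K.
The Carnot heat-pump COP is COP_HP = T_H/(T_H − T_C) = 300.15/(300.15 − 289.00) = 26.92.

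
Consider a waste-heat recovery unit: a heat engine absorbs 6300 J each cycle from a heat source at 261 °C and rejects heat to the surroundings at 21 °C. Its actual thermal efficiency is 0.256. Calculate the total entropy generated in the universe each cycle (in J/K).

ΔS_univ ≈ 4.140 J/K

T_H = 261 °C → 261 + 273.15 = 534.15 K.
T_C = 21 °C → 21 + 273.15 = 294.15 K.
W = η·Q_H = 0.256 × 6300 = 1613 J, so Q_C = Q_H − W = 4687 J.
Entropy balance on the reservoirs: −Q_H/T_H = -11.79 J/K, +Q_C/T_C = 15.93 J/K.
ΔS_univ = −Q_H/T_H + Q_C/T_C = 4.140 J/K (> 0, since η = 0.256 < η_Carnot = 0.449).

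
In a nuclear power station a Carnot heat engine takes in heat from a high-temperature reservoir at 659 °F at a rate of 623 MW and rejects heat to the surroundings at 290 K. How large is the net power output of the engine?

Ẇ ≈ 332.3 MW

T_H = 659 °F → (659 − 32) × 5/9 = 348.33 °C = 621.48 K.
Since the cycle is reversible, η = 1 − T_C/T_H = 1 − 290.00/621.48 = 0.5334.
W = η·Q_H = 0.5334 × 623 = 332.3 MW.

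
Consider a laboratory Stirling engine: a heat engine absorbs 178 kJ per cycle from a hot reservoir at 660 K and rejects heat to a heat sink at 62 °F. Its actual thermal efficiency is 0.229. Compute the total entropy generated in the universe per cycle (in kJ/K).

T_C = 62 °F → (62 − 32) × 5/9 = 16.67 °C = 289.82 K.
W = η·Q_H = 0.229 × 178 = 40.76 kJ, so Q_C = Q_H − W = 137.2 kJ.
Entropy balance on the reservoirs: −Q_H/T_H = -0.2697 kJ/K, +Q_C/T_C = 0.4735 kJ/K.
ΔS_univ = −Q_H/T_H + Q_C/T_C = 0.2038 kJ/K (> 0, since η = 0.229 < η_Carnot = 0.561).

ΔS_univ ≈ 0.2038 kJ/K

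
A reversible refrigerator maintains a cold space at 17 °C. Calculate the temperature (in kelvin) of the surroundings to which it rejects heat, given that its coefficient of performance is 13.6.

T_H ≈ 311 K

T_C = 17 °C → 17 + 273.15 = 290.15 K.
COP_R = T_C/(T_H − T_C) ⇒ T_H = T_C·(1 + 1/COP_R) = 290.15 × (1 + 1/13.6) = 311 K.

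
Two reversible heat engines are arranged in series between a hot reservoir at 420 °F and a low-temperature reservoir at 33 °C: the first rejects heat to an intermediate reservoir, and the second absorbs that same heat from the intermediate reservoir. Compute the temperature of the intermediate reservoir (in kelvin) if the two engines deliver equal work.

T_H = 420 °F → (420 − 32) × 5/9 = 215.56 °C = 488.71 K.
T_C = 33 °C → 33 + 273.15 = 306.15 K.
For reversible stages Q_m = Q_H·(T_m/T_H). Setting W₁ = Q_H(1 − T_m/T_H) equal to W₂ = Q_m(1 − T_C/T_m) = Q_H·(T_m − T_C)/T_H gives T_H − T_m = T_m − T_C, so T_m = (T_H + T_C)/2 = (488.71 + 306.15)/2 = 397 K.

T_m ≈ 397 K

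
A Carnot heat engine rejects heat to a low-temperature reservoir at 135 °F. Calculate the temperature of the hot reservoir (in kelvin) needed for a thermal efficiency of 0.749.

T_H ≈ 1320 K

T_C = 135 °F → (135 − 32) × 5/9 = 57.22 °C = 330.37 K.
From η = 1 − T_C/T_H, solving for T_H gives T_H = T_C/(1 − η) = 330.37/(1 − 0.749) = 1320 K.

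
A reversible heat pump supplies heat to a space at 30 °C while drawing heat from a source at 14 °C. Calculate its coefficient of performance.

T_H = 30 °C → 30 + 273.15 = 303.15 K.
T_C = 14 °C → 14 + 273.15 = 287.15 K.
COP_HP = T_H/(T_H − T_C) = 303.15/(303.15 − 287.15) = 18.95.

COP_HP ≈ 18.95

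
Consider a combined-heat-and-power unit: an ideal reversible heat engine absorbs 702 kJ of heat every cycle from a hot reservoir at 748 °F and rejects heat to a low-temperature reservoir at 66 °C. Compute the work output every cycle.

T_H = 748 °F → (748 − 32) × 5/9 = 397.78 °C = 670.93 K.
T_C = 66 °C → 66 + 273.15 = 339.15 K.
η_rev = 1 − T_C/T_H = 1 − 339.15/670.93 = 0.4945.
W = η·Q_H = 0.4945 × 702 = 347.1 kJ.

W ≈ 347.1 kJ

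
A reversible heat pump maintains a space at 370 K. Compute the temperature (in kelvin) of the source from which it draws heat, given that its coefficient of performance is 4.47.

COP_HP = T_H/(T_H − T_C) ⇒ T_C = T_H·(COP_HP − 1)/COP_HP = 370.00 × (4.47 − 1)/4.47 = 287.2 K.

T_C ≈ 287.2 K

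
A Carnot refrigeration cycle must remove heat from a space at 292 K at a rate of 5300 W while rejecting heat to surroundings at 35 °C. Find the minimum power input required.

T_H = 35 °C → 35 + 273.15 = 308.15 K.
COP_R = T_C/(T_H − T_C) = 292.00/16.15 = 18.0805.
W = Q_C/COP_R = 5300/18.0805 = 293.1 W.

Ẇ_in ≈ 293.1 W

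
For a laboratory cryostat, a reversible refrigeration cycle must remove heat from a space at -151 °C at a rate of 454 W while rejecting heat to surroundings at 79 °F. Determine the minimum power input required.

Ẇ_in ≈ 658 W

T_H = 79 °F → (79 − 32) × 5/9 = 26.11 °C = 299.26 K.
T_C = -151 °C → -151 + 273.15 = 122.15 K.
COP_R = T_C/(T_H − T_C) = 122.15/177.11 = 0.6897.
W = Q_C/COP_R = 454/0.6897 = 658 W.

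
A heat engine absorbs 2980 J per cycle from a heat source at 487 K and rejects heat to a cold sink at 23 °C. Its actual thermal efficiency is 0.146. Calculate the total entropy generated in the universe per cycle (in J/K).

T_C = 23 °C → 23 + 273.15 = 296.15 K.
W = η·Q_H = 0.146 × 2980 = 435.1 J, so Q_C = Q_H − W = 2545 J.
Reservoir entropy changes: ΔS_H = −Q_H/T_H = −2980/487.00 = -6.119 J/K and ΔS_C = +Q_C/T_C = 2545/296.15 = 8.593 J/K.
ΔS_univ = −Q_H/T_H + Q_C/T_C = 2.47 J/K (> 0, since η = 0.146 < η_Carnot = 0.392).

ΔS_univ ≈ 2.47 J/K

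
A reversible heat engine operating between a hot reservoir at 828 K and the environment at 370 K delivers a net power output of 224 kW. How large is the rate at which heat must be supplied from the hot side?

Carnot efficiency: η = 1 − T_C/T_H = 1 − 370.00/828.00 = 0.5531.
Q_H = W/η = 224/0.5531 = 405.0 kW.

Q̇_H ≈ 405.0 kW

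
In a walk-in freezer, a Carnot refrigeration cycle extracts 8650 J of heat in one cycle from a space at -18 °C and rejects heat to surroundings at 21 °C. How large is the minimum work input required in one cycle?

W_in ≈ 1320 J

T_H = 21 °C → 21 + 273.15 = 294.15 K.
T_C = -18 °C → -18 + 273.15 = 255.15 K.
Carnot COP: COP_R = T_C/(T_H − T_C) = 255.15/39.00 = 6.5423.
W = Q_C/COP_R = 8650/6.5423 = 1320 J.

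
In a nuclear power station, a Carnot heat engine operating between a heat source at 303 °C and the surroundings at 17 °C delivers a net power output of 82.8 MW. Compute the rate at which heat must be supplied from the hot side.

Q̇_H ≈ 167 MW

T_H = 303 °C → 303 + 273.15 = 576.15 K.
T_C = 17 °C → 17 + 273.15 = 290.15 K.
η_rev = 1 − T_C/T_H = 1 − 290.15/576.15 = 0.4964.
Q_H = W/η = 82.8/0.4964 = 167 MW.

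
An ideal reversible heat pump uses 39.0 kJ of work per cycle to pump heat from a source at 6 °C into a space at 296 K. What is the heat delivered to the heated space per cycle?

Q_H ≈ 685 kJ

T_C = 6 °C → 6 + 273.15 = 279.15 K.
For a reversible heat pump, COP_HP = T_H/(T_H − T_C) = 296.00/16.85 = 17.5668.
Q_H = COP_HP · W = 17.5668 × 39.0 = 685 kJ.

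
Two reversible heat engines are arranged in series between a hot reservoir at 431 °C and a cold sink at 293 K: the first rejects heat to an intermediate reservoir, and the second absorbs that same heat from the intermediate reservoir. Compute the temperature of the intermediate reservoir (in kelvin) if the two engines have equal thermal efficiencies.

T_H = 431 °C → 431 + 273.15 = 704.15 K.
Equal efficiencies require 1 − T_m/T_H = 1 − T_C/T_m, i.e. T_m/T_H = T_C/T_m, so T_m = √(T_H·T_C) = √(704.15 × 293.00) = 454 K.

T_m ≈ 454 K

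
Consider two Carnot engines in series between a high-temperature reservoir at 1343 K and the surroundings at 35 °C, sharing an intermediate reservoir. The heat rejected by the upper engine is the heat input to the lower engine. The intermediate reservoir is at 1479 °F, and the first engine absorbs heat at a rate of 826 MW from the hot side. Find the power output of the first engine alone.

T_C = 35 °C → 35 + 273.15 = 308.15 K.
T_m = 1479 °F → (1479 − 32) × 5/9 = 803.89 °C = 1077.04 K.
First-stage efficiency η₁ = 1 − T_m/T_H = 1 − 1077.04/1343.00 = 0.1980.
W₁ = η₁·Q_H = 0.1980 × 826 = 164 MW.

Ẇ₁ ≈ 164 MW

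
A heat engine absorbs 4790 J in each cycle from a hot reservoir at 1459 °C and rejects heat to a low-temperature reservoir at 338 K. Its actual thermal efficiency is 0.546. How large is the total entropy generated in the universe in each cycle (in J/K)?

ΔS_univ ≈ 3.67 J/K

T_H = 1459 °C → 1459 + 273.15 = 1732.15 K.
W = η·Q_H = 0.546 × 4790 = 2615 J, so Q_C = Q_H − W = 2175 J.
Reservoir entropy changes: ΔS_H = −Q_H/T_H = −4790/1732.15 = -2.765 J/K and ΔS_C = +Q_C/T_C = 2175/338.00 = 6.434 J/K.
ΔS_univ = −Q_H/T_H + Q_C/T_C = 3.67 J/K (> 0, since η = 0.546 < η_Carnot = 0.805).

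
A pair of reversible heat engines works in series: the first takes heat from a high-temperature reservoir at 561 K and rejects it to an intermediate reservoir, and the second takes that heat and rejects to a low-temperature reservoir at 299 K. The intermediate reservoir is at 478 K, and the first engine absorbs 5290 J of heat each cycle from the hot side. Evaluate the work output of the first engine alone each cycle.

W₁ ≈ 782.7 J

First-stage efficiency η₁ = 1 − T_m/T_H = 1 − 478.00/561.00 = 0.1480.
W₁ = η₁·Q_H = 0.1480 × 5290 = 782.7 J.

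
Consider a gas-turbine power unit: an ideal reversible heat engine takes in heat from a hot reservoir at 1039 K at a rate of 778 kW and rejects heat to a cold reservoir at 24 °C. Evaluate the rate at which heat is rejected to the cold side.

Q̇_C ≈ 223 kW

T_C = 24 °C → 24 + 273.15 = 297.15 K.
For a reversible engine, η = 1 − T_C/T_H = 1 − 297.15/1039.00 = 0.7140.
For a reversible cycle Q_C/Q_H = T_C/T_H, so Q_C = 778 × 297.15/1039.00 = 223 kW.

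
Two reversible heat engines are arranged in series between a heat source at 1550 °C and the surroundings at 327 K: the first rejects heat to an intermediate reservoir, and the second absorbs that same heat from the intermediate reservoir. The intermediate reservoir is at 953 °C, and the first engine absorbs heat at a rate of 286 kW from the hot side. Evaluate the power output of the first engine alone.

Ẇ₁ ≈ 93.7 kW

T_H = 1550 °C → 1550 + 273.15 = 1823.15 K.
T_m = 953 °C → 953 + 273.15 = 1226.15 K.
First-stage efficiency η₁ = 1 − T_m/T_H = 1 − 1226.15/1823.15 = 0.3275.
W₁ = η₁·Q_H = 0.3275 × 286 = 93.7 kW.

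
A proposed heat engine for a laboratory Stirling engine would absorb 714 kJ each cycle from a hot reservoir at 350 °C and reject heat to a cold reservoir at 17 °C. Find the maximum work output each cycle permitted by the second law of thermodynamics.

T_H = 350 °C → 350 + 273.15 = 623.15 K.
T_C = 17 °C → 17 + 273.15 = 290.15 K.
The upper bound on efficiency is η_max = 1 − T_C/T_H = 1 − 290.15/623.15 = 0.5344.
W_max = η_max · Q_H = 0.5344 × 714 = 381.5 kJ.

W_max ≈ 381.5 kJ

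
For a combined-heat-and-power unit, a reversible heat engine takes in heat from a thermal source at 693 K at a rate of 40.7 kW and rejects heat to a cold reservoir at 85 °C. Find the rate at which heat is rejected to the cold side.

Q̇_C ≈ 21.03 kW

T_C = 85 °C → 85 + 273.15 = 358.15 K.
η_rev = 1 − T_C/T_H = 1 − 358.15/693.00 = 0.4832.
For a reversible cycle Q_C/Q_H = T_C/T_H, so Q_C = 40.7 × 358.15/693.00 = 21.03 kW.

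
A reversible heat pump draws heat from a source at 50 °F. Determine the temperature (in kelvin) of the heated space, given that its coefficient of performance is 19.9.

T_C = 50 °F → (50 − 32) × 5/9 = 10.00 °C = 283.15 K.
COP_HP = T_H/(T_H − T_C) ⇒ T_H = T_C·COP_HP/(COP_HP − 1) = 283.15 × 19.9/(19.9 − 1) = 298.1 K.

T_H ≈ 298.1 K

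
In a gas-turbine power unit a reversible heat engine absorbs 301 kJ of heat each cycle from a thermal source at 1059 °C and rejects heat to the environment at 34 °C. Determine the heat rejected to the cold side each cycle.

T_H = 1059 °C → 1059 + 273.15 = 1332.15 K.
T_C = 34 °C → 34 + 273.15 = 307.15 K.
η_rev = 1 − T_C/T_H = 1 − 307.15/1332.15 = 0.7694.
For a reversible cycle Q_C/Q_H = T_C/T_H, so Q_C = 301 × 307.15/1332.15 = 69.4 kJ.

Q_C ≈ 69.4 kJ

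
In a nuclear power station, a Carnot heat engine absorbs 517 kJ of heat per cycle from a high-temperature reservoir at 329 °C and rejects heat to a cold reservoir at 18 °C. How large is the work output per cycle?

T_H = 329 °C → 329 + 273.15 = 602.15 K.
T_C = 18 °C → 18 + 273.15 = 291.15 K.
Carnot efficiency: η = 1 − T_C/T_H = 1 − 291.15/602.15 = 0.5165.
W = η·Q_H = 0.5165 × 517 = 267 kJ.

W ≈ 267 kJ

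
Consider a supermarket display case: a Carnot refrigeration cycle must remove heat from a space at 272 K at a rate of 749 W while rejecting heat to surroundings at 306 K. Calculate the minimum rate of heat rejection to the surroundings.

For a reversible cycle Q_H/Q_C = T_H/T_C, so Q_H = Q_C·T_H/T_C = 749 × 306.00/272.00 = 843 W.

Q̇_H ≈ 843 W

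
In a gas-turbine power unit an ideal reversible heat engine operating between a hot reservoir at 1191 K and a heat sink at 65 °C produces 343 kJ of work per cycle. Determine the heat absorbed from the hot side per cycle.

Q_H ≈ 479 kJ

T_C = 65 °C → 65 + 273.15 = 338.15 K.
Carnot efficiency: η = 1 − T_C/T_H = 1 − 338.15/1191.00 = 0.7161.
Q_H = W/η = 343/0.7161 = 479 kJ.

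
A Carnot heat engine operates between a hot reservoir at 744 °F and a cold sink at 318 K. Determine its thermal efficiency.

η ≈ 0.524

T_H = 744 °F → (744 − 32) × 5/9 = 395.56 °C = 668.71 K.
Carnot efficiency: η = 1 − T_C/T_H = 1 − 318.00/668.71 = 0.524.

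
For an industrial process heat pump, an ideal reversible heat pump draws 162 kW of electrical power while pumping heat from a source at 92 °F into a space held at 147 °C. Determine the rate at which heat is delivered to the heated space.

Q̇_H ≈ 598.8 kW

T_H = 147 °C → 147 + 273.15 = 420.15 K.
T_C = 92 °F → (92 − 32) × 5/9 = 33.33 °C = 306.48 K.
COP_HP = T_H/(T_H − T_C) = 420.15/113.67 = 3.6963.
Q_H = COP_HP · W = 3.6963 × 162 = 598.8 kW.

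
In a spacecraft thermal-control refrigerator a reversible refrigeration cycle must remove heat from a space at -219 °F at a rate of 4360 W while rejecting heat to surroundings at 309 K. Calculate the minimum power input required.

T_C = -219 °F → (-219 − 32) × 5/9 = -139.44 °C = 133.71 K.
The reversible coefficient of performance is COP_R = T_C/(T_H − T_C) = 133.71/175.29 = 0.7627.
W = Q_C/COP_R = 4360/0.7627 = 5720 W.

Ẇ_in ≈ 5720 W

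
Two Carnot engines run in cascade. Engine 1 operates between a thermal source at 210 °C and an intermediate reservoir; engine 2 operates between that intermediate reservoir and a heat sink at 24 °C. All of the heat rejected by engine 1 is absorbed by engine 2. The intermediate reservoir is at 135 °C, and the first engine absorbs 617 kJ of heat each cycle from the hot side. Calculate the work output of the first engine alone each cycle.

W₁ ≈ 95.78 kJ

T_H = 210 °C → 210 + 273.15 = 483.15 K.
T_C = 24 °C → 24 + 273.15 = 297.15 K.
T_m = 135 °C → 135 + 273.15 = 408.15 K.
First-stage efficiency η₁ = 1 − T_m/T_H = 1 − 408.15/483.15 = 0.1552.
W₁ = η₁·Q_H = 0.1552 × 617 = 95.78 kJ.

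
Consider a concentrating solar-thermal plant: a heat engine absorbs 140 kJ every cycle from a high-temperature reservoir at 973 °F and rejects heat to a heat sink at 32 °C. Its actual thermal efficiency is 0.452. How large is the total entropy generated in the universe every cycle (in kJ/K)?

T_H = 973 °F → (973 − 32) × 5/9 = 522.78 °C = 795.93 K.
T_C = 32 °C → 32 + 273.15 = 305.15 K.
W = η·Q_H = 0.452 × 140 = 63.28 kJ, so Q_C = Q_H − W = 76.72 kJ.
The hot reservoir loses entropy Q_H/T_H = 140/795.93 = 0.1759 kJ/K; the cold reservoir gains Q_C/T_C = 76.72/305.15 = 0.2514 kJ/K.
ΔS_univ = −Q_H/T_H + Q_C/T_C = 0.0755 kJ/K (> 0, since η = 0.452 < η_Carnot = 0.617).

ΔS_univ ≈ 0.0755 kJ/K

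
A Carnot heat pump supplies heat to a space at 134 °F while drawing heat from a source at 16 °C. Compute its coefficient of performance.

T_H = 134 °F → (134 − 32) × 5/9 = 56.67 °C = 329.82 K.
T_C = 16 °C → 16 + 273.15 = 289.15 K.
Reversible heating COP: COP_HP = T_H/(T_H − T_C) = 329.82/(329.82 − 289.15) = 8.11.

COP_HP ≈ 8.11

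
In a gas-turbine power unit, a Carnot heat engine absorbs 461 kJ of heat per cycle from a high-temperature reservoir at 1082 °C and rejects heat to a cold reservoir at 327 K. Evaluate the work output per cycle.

W ≈ 350 kJ

T_H = 1082 °C → 1082 + 273.15 = 1355.15 K.
Carnot efficiency: η = 1 − T_C/T_H = 1 − 327.00/1355.15 = 0.7587.
W = η·Q_H = 0.7587 × 461 = 350 kJ.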